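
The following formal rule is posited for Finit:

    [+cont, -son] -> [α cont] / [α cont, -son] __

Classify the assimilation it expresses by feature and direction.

The shared variable α links the value of [cont] on the target to that of the neighbouring obstruent. [cont] distinguishes stops from fricatives — a manner-of-articulation feature — so this is manner assimilation.
The conditioning segment sits to the left of the focus bar, meaning the trigger precedes the segment that changes — progressive assimilation.

progressive manner assimilation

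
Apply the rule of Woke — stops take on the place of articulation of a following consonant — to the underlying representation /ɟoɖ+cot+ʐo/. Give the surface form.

[ɟoɟcoʈʐo]

The rule targets /ɖ/ (voiced retroflex stop), which sits before the trigger /c/ (palatal).
The voiced palatal stop is [ɟ], so /ɖ/ → [ɟ].
The same rule applies at the second boundary: /t/ → [ʈ] next to /ʐ/.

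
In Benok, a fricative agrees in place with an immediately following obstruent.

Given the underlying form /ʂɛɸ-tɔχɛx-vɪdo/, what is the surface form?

The rule targets /ɸ/ (voiceless bilabial fricative), which sits before the trigger /t/ (alveolar).
A voiceless alveolar fricative is [s], so the surface segment is [s].
At the second juncture, /x/ likewise becomes [f] adjacent to /v/.

[ʂɛstɔχɛfvɪdo]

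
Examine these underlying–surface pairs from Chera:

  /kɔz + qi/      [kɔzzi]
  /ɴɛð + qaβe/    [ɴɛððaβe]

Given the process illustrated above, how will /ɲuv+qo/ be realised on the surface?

The data show progressive total assimilation (/q/ → [z] after /z/; /q/ → [ð] after /ð/): in every case the target segment becomes identical to its preceding neighbour, copying more than a single feature.
/q/ is the segment targeted by the rule; it sits immediately after /v/, so it assimilates completely and surfaces as [v].

[ɲuvvo]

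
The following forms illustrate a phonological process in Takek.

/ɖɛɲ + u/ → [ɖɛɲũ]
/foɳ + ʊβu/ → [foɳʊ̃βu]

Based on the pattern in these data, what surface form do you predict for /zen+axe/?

[zenãxe]

The data show progressive nasality assimilation (vowel nasalisation): /u/ → [ũ] after /ɲ/; /ʊ/ → [ʊ̃] after /ɳ/ — a vowel is nasalised by an immediately preceding nasal consonant.
/a/ sits next to the nasal /n/ and is therefore nasalised to [ã].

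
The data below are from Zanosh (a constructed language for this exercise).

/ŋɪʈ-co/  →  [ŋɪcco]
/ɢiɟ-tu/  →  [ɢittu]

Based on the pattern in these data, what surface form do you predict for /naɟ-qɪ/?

[naqqɪ]

The data show regressive total assimilation (/ʈ/ → [c] before /c/; /ɟ/ → [t] before /t/): in every case the target segment becomes identical to its following neighbour, copying more than a single feature.
/ɟ/ is the segment targeted by the rule; it sits immediately before /q/, so it assimilates completely and surfaces as [q].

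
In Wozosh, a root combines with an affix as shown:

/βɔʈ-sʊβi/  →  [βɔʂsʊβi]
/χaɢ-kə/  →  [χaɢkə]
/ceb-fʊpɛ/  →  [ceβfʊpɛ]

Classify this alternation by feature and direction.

regressive manner assimilation

Underlying /ʈ/ is realised as [ʂ] next to /s/; /s/ itself does not change.
The change stop → fricative matches the manner of the following /s/, identifying this as manner assimilation.
Place and voice are unchanged, so the assimilation is partial, not total.
The other alternating form patterns the same way: /b/ → [β] before /f/ (stop → fricative, matching a fricative) — only manner changes, and always toward the following segment.
No alternation appears in [χaɢkə]: there the adjacent consonants already agree in manner (/ɢ/ and /k/ are both stops), so this form is consistent with the same rule.
The trigger is the following segment, so the direction is regressive (anticipatory).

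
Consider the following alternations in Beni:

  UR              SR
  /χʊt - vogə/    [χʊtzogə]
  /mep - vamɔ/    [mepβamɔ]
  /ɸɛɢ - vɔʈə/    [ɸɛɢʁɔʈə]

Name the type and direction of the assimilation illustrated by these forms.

progressive place assimilation

The segment that alternates is /v/, which surfaces as [z] when adjacent to /t/.
/v/ is labiodental while /t/ is alveolar; the output [z] is alveolar, matching the trigger — so the feature that spreads is place.
Manner and voice are unchanged, so the assimilation is partial, not total.
The other alternating forms pattern the same way: /v/ → [β] after /p/ (labiodental → bilabial, matching bilabial); /v/ → [ʁ] after /ɢ/ (labiodental → uvular, matching uvular) — only place changes, and always toward the preceding segment.
The trigger is the preceding segment, so the direction is progressive (perseverative).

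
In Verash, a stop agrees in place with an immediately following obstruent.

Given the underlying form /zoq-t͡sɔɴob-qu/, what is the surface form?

/q/ is a voiceless uvular stop. The following trigger /t͡s/ is alveolar, so /q/ must become alveolar as well.
A voiceless alveolar stop is [t], so the surface segment is [t].
The same rule applies at the second boundary: /b/ → [ɢ] next to /q/.

[zott͡sɔɴoɢqu]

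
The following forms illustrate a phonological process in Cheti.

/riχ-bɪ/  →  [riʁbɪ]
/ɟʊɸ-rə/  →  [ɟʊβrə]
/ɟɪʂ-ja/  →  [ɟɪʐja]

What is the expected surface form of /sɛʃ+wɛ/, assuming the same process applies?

The data show regressive voicing assimilation: /χ/ → [ʁ] before /b/; /ɸ/ → [β] before /r/; /ʂ/ → [ʐ] before /j/. In each pair only voicing changes, matching the following consonant, while place and manner stay constant.
/ʃ/ is a voiceless postalveolar fricative. The following trigger /w/ is voiced, so /ʃ/ must become voiced as well.
Changing only its voicing to voiced gives [ʒ] — the voiced postalveolar fricative.

[sɛʒwɛ]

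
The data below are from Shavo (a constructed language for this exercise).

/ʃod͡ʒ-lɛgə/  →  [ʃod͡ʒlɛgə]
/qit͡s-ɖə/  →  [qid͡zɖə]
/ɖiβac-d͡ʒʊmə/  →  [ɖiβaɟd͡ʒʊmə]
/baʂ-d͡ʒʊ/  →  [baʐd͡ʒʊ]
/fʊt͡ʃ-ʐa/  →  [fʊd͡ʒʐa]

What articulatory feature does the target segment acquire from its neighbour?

voicing

The segment that alternates is /t͡s/, which surfaces as [d͡z] when adjacent to /ɖ/.
/t͡s/ is voiceless while /ɖ/ is voiced; the output [d͡z] is voiced, matching the trigger — so the feature that spreads is voicing.
The other alternating forms pattern the same way: /c/ → [ɟ] before /d͡ʒ/ (voiceless → voiced, matching voiced); /ʂ/ → [ʐ] before /d͡ʒ/ (voiceless → voiced, matching voiced); /t͡ʃ/ → [d͡ʒ] before /ʐ/ (voiceless → voiced, matching voiced) — only voicing changes, and always toward the following segment.
No alternation appears in [ʃod͡ʒlɛgə]: there the adjacent consonants already agree in voicing (/d͡ʒ/ and /l/ are both voiced), so this form is consistent with the same rule.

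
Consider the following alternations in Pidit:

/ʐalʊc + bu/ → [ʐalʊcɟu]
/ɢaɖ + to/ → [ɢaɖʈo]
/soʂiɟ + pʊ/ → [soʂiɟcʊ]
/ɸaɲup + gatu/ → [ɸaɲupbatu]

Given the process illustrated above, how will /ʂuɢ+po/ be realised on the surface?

The data show progressive place assimilation: /b/ → [ɟ] after /c/; /t/ → [ʈ] after /ɖ/; /p/ → [c] after /ɟ/; /g/ → [b] after /p/. In each pair only place changes, matching the preceding consonant, while manner and voice stay constant.
The rule targets /p/ (voiceless bilabial stop), which sits after the trigger /ɢ/ (uvular).
Changing only its place to uvular gives [q] — the voiceless uvular stop.

[ʂuɢqo]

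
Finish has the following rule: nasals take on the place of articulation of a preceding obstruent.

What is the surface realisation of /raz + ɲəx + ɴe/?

/ɲ/ is a voiced palatal nasal. The preceding trigger /z/ is alveolar, so /ɲ/ must become alveolar as well.
Changing only its place to alveolar gives [n] — the voiced alveolar nasal.
At the second juncture, /ɴ/ likewise becomes [ŋ] adjacent to /x/.

[raznəxŋe]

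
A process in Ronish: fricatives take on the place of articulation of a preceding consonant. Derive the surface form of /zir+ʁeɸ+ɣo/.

[zirzeɸβo]

The rule targets /ʁ/ (voiced uvular fricative), which sits after the trigger /r/ (alveolar).
A voiced alveolar fricative is [z], so the surface segment is [z].
At the second juncture, /ɣ/ likewise becomes [β] adjacent to /ɸ/.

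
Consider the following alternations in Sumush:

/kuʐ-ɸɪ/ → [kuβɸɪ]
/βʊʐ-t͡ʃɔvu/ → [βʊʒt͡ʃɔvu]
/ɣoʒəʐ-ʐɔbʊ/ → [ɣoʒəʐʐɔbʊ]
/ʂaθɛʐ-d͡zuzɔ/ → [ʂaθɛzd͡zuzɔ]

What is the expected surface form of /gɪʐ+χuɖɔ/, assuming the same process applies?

The data show regressive place assimilation: /ʐ/ → [β] before /ɸ/; /ʐ/ → [ʒ] before /t͡ʃ/; /ʐ/ → [z] before /d͡z/. In each pair only place changes, matching the following consonant, while manner and voice stay constant.
No alternation appears in [ɣoʒəʐʐɔbʊ]: there the adjacent consonants already agree in place (/ʐ/ and /ʐ/ are both retroflex), so this form is consistent with the same rule.
/ʐ/ is a voiced retroflex fricative. The following trigger /χ/ is uvular, so /ʐ/ must become uvular as well.
A voiced uvular fricative is [ʁ], so the surface segment is [ʁ].

[gɪʁχuɖɔ]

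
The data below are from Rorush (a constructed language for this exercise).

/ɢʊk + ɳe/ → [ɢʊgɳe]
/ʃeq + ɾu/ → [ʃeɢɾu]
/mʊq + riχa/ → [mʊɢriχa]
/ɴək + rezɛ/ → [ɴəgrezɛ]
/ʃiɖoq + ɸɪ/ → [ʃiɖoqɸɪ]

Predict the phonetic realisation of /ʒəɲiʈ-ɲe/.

[ʒəɲiɖɲe]

The data show regressive voicing assimilation: /k/ → [g] before /ɳ/; /q/ → [ɢ] before /ɾ/; /q/ → [ɢ] before /r/; /k/ → [g] before /r/. In each pair only voicing changes, matching the following consonant, while place and manner stay constant.
Nothing changes in [ʃiɖoqɸɪ]: there the adjacent consonants already agree in voicing (/q/ and /ɸ/ are both voiceless), so this form is consistent with the same rule.
/ʈ/ is a voiceless retroflex stop. The following trigger /ɲ/ is voiced, so /ʈ/ must become voiced as well.
A voiced retroflex stop is [ɖ], so the surface segment is [ɖ].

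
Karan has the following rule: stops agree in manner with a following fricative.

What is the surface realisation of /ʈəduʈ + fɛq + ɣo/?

[ʈəduʂfɛχɣo]

/ʈ/ is a voiceless retroflex stop. The following trigger /f/ is a fricative, so /ʈ/ must become a fricative as well.
Changing only its manner to fricative gives [ʂ] — the voiceless retroflex fricative.
The same rule applies at the second boundary: /q/ → [χ] next to /ɣ/.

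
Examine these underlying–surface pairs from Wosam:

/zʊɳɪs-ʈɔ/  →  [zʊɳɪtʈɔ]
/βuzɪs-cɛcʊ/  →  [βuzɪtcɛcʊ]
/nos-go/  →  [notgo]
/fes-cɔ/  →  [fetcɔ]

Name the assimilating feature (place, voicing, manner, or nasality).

The segment that alternates is /s/, which surfaces as [t] when adjacent to /ʈ/.
The change fricative → stop matches the manner of the following /ʈ/, identifying this as manner assimilation.
The other alternating forms pattern the same way: /s/ → [t] before /c/ (fricative → stop, matching a stop); /s/ → [t] before /g/ (fricative → stop, matching a stop) — only manner changes, and always toward the following segment.

manner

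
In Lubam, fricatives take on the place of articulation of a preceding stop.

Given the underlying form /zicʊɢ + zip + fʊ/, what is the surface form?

[zicʊɢʁipɸʊ]

The rule targets /z/ (voiced alveolar fricative), which sits after the trigger /ɢ/ (uvular).
Changing only its place to uvular gives [ʁ] — the voiced uvular fricative.
At the second juncture, /f/ likewise becomes [ɸ] adjacent to /p/.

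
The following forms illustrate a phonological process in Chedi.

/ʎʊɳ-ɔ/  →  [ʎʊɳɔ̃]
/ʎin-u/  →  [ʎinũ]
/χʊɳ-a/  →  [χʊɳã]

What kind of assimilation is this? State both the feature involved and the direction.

The vowel /ɔ/ surfaces as nasalised [ɔ̃] next to the preceding nasal /ɳ/ — it has acquired the [+nasal] feature of its neighbour.
Likewise in the remaining data: /u/ → [ũ] after /n/; /a/ → [ã] after /ɳ/ — each time a vowel is nasalised next to a preceding nasal.
Because the conditioning nasal is to the left of the vowel that changes, the process is progressive (perseverative).

progressive nasality assimilation (vowel nasalisation)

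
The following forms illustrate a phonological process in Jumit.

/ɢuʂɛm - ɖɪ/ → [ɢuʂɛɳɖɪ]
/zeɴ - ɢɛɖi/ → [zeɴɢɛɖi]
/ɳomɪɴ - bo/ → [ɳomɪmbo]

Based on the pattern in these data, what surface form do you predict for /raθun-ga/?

The data show regressive place assimilation: /m/ → [ɳ] before /ɖ/; /ɴ/ → [m] before /b/. In each pair only place changes, matching the following consonant, while manner and voice stay constant.
No alternation appears in [zeɴɢɛɖi]: there the adjacent consonants already agree in place (/ɴ/ and /ɢ/ are both uvular), so this form is consistent with the same rule.
/n/ is a voiced alveolar nasal. The following trigger /g/ is velar, so /n/ must become velar as well.
The voiced velar nasal is [ŋ], so /n/ → [ŋ].

[raθuŋga]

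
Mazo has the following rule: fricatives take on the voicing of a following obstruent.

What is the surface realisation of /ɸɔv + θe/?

[ɸɔfθe]

/v/ is a voiced labiodental fricative. The following trigger /θ/ is voiceless, so /v/ must become voiceless as well.
The voiceless labiodental fricative is [f], so /v/ → [f].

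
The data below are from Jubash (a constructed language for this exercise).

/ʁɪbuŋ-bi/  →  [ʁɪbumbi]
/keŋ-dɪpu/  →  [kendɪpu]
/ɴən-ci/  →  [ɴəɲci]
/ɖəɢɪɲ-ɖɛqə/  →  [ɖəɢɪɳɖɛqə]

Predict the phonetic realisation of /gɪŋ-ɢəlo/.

[gɪɴɢəlo]

The data show regressive place assimilation: /ŋ/ → [m] before /b/; /ŋ/ → [n] before /d/; /n/ → [ɲ] before /c/; /ɲ/ → [ɳ] before /ɖ/. In each pair only place changes, matching the following consonant, while manner and voice stay constant.
The rule targets /ŋ/ (voiced velar nasal), which sits before the trigger /ɢ/ (uvular).
Changing only its place to uvular gives [ɴ] — the voiced uvular nasal.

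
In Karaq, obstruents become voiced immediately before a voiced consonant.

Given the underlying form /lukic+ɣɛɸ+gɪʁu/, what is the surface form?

[lukiɟɣɛβgɪʁu]

The rule targets /c/ (voiceless palatal stop), which sits before the trigger /ɣ/ (voiced).
A voiced palatal stop is [ɟ], so the surface segment is [ɟ].
At the second juncture, /ɸ/ likewise becomes [β] adjacent to /g/.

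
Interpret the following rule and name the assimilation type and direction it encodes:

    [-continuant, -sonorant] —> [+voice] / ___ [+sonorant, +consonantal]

The target ([-continuant, -sonorant], stops) acquires [+voice] next to a sonorant consonant ([+sonorant, +consonantal]) — it takes on the voicing of its neighbour, so the feature that spreads is voicing.
Since the environment is written after the underscore, the trigger follows the target; the direction is regressive.

regressive voicing assimilation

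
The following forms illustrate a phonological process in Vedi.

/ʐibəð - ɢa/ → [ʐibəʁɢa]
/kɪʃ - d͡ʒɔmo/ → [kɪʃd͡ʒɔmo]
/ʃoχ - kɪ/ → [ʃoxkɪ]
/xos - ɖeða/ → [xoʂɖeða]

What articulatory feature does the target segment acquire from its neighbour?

The segment that alternates is /ð/, which surfaces as [ʁ] when adjacent to /ɢ/.
/ð/ is dental while /ɢ/ is uvular; the output [ʁ] is uvular, matching the trigger — so the feature that spreads is place.
The same holds elsewhere in the data: /χ/ → [x] before /k/ (uvular → velar, matching velar); /s/ → [ʂ] before /ɖ/ (alveolar → retroflex, matching retroflex) — only place changes, and always toward the following segment.
Nothing changes in [kɪʃd͡ʒɔmo]: there the adjacent consonants already agree in place (/ʃ/ and /d͡ʒ/ are both postalveolar), so this form is consistent with the same rule.

place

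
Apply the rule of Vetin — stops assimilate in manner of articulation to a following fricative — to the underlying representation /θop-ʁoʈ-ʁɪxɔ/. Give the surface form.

[θoɸʁoʂʁɪxɔ]

/p/ is a voiceless bilabial stop. The following trigger /ʁ/ is a fricative, so /p/ must become a fricative as well.
The voiceless bilabial fricative is [ɸ], so /p/ → [ɸ].
At the second juncture, /ʈ/ likewise becomes [ʂ] adjacent to /ʁ/.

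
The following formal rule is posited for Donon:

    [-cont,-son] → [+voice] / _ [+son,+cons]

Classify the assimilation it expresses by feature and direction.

The structural change is [+voice], and the conditioning segment [+son,+cons] (a sonorant consonant) is itself voiced, so the target comes to share the voicing of its neighbour — voicing assimilation.
The conditioning segment sits to the right of the focus bar, meaning the trigger follows the segment that changes — regressive assimilation.

regressive voicing assimilation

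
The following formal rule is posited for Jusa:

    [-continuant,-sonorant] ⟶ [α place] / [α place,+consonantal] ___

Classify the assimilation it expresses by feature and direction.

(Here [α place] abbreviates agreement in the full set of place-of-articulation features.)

progressive place assimilation

The rule copies the place features (abbreviated [place]) from the environment onto the target, so the assimilating feature is place.
The conditioning segment sits to the left of the focus bar, meaning the trigger precedes the segment that changes — progressive assimilation.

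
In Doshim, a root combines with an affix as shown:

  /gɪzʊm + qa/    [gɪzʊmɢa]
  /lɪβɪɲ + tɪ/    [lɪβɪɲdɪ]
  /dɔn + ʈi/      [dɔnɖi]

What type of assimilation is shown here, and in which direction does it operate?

Comparing underlying and surface forms, /q/ → [ɢ] is the alternation; the neighbouring /m/ is constant.
/q/ is voiceless while /m/ is voiced; the output [ɢ] is voiced, matching the trigger — so the feature that spreads is voicing.
Place and manner are unchanged, so the assimilation is partial, not total.
The other alternating forms pattern the same way: /t/ → [d] after /ɲ/ (voiceless → voiced, matching voiced); /ʈ/ → [ɖ] after /n/ (voiceless → voiced, matching voiced) — only voicing changes, and always toward the preceding segment.
The trigger is the preceding segment, so the direction is progressive (perseverative).

progressive voicing assimilation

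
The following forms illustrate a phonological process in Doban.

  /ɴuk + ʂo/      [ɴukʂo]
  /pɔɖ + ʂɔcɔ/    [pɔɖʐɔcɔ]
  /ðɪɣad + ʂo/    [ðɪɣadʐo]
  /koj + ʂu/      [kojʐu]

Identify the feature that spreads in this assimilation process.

voicing

The segment that alternates is /ʂ/, which surfaces as [ʐ] when adjacent to /ɖ/.
/ʂ/ is voiceless while /ɖ/ is voiced; the output [ʐ] is voiced, matching the trigger — so the feature that spreads is voicing.
The other alternating forms pattern the same way: /ʂ/ → [ʐ] after /d/ (voiceless → voiced, matching voiced); /ʂ/ → [ʐ] after /j/ (voiceless → voiced, matching voiced) — only voicing changes, and always toward the preceding segment.
No alternation appears in [ɴukʂo]: there the adjacent consonants already agree in voicing (/ʂ/ and /k/ are both voiceless), so this form is consistent with the same rule.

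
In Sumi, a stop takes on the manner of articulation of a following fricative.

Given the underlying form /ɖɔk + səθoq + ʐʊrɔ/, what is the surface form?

The rule targets /k/ (voiceless velar stop), which sits before the trigger /s/ (fricative).
A voiceless velar fricative is [x], so the surface segment is [x].
At the second juncture, /q/ likewise becomes [χ] adjacent to /ʐ/.

[ɖɔxsəθoχʐʊrɔ]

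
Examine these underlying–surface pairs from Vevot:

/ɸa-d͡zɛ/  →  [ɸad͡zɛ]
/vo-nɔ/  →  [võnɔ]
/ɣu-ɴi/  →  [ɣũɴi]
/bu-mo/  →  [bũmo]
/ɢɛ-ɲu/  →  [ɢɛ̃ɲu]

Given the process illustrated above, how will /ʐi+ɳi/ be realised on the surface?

[ʐĩɳi]

The data show regressive nasality assimilation (vowel nasalisation): /o/ → [õ] before /n/; /u/ → [ũ] before /ɴ/; /u/ → [ũ] before /m/; /ɛ/ → [ɛ̃] before /ɲ/ — a vowel is nasalised by an immediately following nasal consonant.
No change occurs in [ɸad͡zɛ] because the vowel at the boundary is adjacent to an oral consonant, not a nasal (/a/ next to /d͡z/).
/i/ sits next to the nasal /ɳ/ and is therefore nasalised to [ĩ].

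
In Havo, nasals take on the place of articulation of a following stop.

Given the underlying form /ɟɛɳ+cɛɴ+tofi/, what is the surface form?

/ɳ/ is a voiced retroflex nasal. The following trigger /c/ is palatal, so /ɳ/ must become palatal as well.
A voiced palatal nasal is [ɲ], so the surface segment is [ɲ].
At the second juncture, /ɴ/ likewise becomes [n] adjacent to /t/.

[ɟɛɲcɛntofi]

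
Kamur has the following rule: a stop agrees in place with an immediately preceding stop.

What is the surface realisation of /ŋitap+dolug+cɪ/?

[ŋitapbolugkɪ]

The rule targets /d/ (voiced alveolar stop), which sits after the trigger /p/ (bilabial).
A voiced bilabial stop is [b], so the surface segment is [b].
At the second juncture, /c/ likewise becomes [k] adjacent to /g/.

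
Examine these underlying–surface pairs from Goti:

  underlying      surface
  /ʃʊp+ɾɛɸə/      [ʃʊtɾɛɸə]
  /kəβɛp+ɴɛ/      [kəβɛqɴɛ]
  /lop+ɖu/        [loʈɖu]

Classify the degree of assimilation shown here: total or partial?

Comparing underlying and surface forms, /p/ → [t] is the alternation; the neighbouring /ɾ/ is constant.
/p/ is bilabial while /ɾ/ is alveolar; the output [t] is alveolar, matching the trigger — so the feature that spreads is place.
Manner and voice are unchanged, so the assimilation is partial, not total.
The other alternating forms pattern the same way: /p/ → [q] before /ɴ/ (bilabial → uvular, matching uvular); /p/ → [ʈ] before /ɖ/ (bilabial → retroflex, matching retroflex) — only place changes, and always toward the following segment.

partial assimilation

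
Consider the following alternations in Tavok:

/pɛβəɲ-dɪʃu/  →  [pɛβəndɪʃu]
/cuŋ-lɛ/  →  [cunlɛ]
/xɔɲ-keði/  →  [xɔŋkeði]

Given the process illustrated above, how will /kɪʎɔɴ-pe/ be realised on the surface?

[kɪʎɔmpe]

The data show regressive place assimilation: /ɲ/ → [n] before /d/; /ŋ/ → [n] before /l/; /ɲ/ → [ŋ] before /k/. In each pair only place changes, matching the following consonant, while manner and voice stay constant.
The rule targets /ɴ/ (voiced uvular nasal), which sits before the trigger /p/ (bilabial).
A voiced bilabial nasal is [m], so the surface segment is [m].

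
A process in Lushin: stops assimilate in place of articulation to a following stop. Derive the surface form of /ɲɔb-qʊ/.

/b/ is a voiced bilabial stop. The following trigger /q/ is uvular, so /b/ must become uvular as well.
Changing only its place to uvular gives [ɢ] — the voiced uvular stop.

[ɲɔɢqʊ]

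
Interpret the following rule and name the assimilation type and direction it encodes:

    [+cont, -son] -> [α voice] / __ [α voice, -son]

regressive voicing assimilation

The shared variable α links the value of [voice] on the target to the same value on the neighbouring segment, so voicing is the feature that assimilates.
The conditioning segment sits to the right of the focus bar, meaning the trigger follows the segment that changes — regressive assimilation.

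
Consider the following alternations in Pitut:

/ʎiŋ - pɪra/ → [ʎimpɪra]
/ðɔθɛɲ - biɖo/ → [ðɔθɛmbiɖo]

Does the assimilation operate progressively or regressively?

Underlying /ŋ/ is realised as [m] next to /p/; /p/ itself does not change.
/ŋ/ is velar while /p/ is bilabial; the output [m] is bilabial, matching the trigger — so the feature that spreads is place.
Checking the remaining alternation: /ɲ/ → [m] before /b/ (palatal → bilabial, matching bilabial) — only place changes, and always toward the following segment.
The trigger is the following segment, so the direction is regressive (anticipatory).

regressive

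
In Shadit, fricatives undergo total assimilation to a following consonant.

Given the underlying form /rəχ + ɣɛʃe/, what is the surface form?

[rəɣɣɛʃe]

/χ/ is the segment targeted by the rule; it sits immediately before /ɣ/, so it assimilates completely and surfaces as [ɣ].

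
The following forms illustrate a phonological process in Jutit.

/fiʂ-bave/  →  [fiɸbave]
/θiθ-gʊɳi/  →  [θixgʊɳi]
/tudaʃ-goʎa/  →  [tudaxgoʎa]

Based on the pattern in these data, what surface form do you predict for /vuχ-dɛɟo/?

The data show regressive place assimilation: /ʂ/ → [ɸ] before /b/; /θ/ → [x] before /g/; /ʃ/ → [x] before /g/. In each pair only place changes, matching the following consonant, while manner and voice stay constant.
The rule targets /χ/ (voiceless uvular fricative), which sits before the trigger /d/ (alveolar).
The voiceless alveolar fricative is [s], so /χ/ → [s].

[vusdɛɟo]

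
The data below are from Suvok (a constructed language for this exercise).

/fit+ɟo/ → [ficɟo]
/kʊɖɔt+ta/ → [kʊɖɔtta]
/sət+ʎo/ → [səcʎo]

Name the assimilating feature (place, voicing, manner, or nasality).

The segment that alternates is /t/, which surfaces as [c] when adjacent to /ɟ/.
/t/ is alveolar while /ɟ/ is palatal; the output [c] is palatal, matching the trigger — so the feature that spreads is place.
Checking the remaining alternation: /t/ → [c] before /ʎ/ (alveolar → palatal, matching palatal) — only place changes, and always toward the following segment.
No alternation appears in [kʊɖɔtta]: there the adjacent consonants already agree in place (/t/ and /t/ are both alveolar), so this form is consistent with the same rule.

place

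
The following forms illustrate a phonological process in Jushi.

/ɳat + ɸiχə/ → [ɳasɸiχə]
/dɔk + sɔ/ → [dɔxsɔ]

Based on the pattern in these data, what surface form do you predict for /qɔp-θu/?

[qɔɸθu]

The data show regressive manner assimilation: /t/ → [s] before /ɸ/; /k/ → [x] before /s/. In each pair only manner changes, matching the following consonant, while place and voice stay constant.
/p/ is a voiceless bilabial stop. The following trigger /θ/ is a fricative, so /p/ must become a fricative as well.
Changing only its manner to fricative gives [ɸ] — the voiceless bilabial fricative.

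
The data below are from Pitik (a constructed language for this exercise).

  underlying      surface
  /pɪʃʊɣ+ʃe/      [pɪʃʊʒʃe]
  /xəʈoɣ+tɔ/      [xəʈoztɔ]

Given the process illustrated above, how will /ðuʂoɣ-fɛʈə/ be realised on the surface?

[ðuʂovfɛʈə]

The data show regressive place assimilation: /ɣ/ → [ʒ] before /ʃ/; /ɣ/ → [z] before /t/. In each pair only place changes, matching the following consonant, while manner and voice stay constant.
The rule targets /ɣ/ (voiced velar fricative), which sits before the trigger /f/ (labiodental).
The voiced labiodental fricative is [v], so /ɣ/ → [v].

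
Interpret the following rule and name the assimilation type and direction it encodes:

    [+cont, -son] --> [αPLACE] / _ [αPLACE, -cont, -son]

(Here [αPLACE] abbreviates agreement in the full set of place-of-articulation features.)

regressive place assimilation

The rule copies the place features (abbreviated [PLACE]) from the environment onto the target, so the assimilating feature is place.
Since the environment is written after the underscore, the trigger follows the target; the direction is regressive.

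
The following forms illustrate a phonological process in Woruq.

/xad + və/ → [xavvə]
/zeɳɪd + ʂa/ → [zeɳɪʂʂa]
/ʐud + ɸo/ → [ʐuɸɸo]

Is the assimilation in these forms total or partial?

total assimilation

The segment that alternates is /d/, which surfaces as [v] when adjacent to /v/.
The output [v] is identical to the trigger /v/ — every feature (place, manner, voicing) has been copied — so this is total assimilation.
The other forms behave the same way: /d/ → [ʂ] before /ʂ/; /d/ → [ɸ] before /ɸ/ — in each case the output is a copy of the following consonant.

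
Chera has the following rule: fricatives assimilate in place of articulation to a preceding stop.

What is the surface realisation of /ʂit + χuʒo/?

[ʂitsuʒo]

/χ/ is a voiceless uvular fricative. The preceding trigger /t/ is alveolar, so /χ/ must become alveolar as well.
Changing only its place to alveolar gives [s] — the voiceless alveolar fricative.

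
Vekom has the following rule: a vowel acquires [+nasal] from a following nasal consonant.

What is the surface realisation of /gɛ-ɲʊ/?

/ɛ/ sits next to the nasal /ɲ/ and is therefore nasalised to [ɛ̃].

[gɛ̃ɲʊ]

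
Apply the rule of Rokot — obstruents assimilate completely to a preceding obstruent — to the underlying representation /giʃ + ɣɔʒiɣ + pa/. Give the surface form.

/ɣ/ is the segment targeted by the rule; it sits immediately after /ʃ/, so it assimilates completely and surfaces as [ʃ].
The same rule applies at the second boundary: /p/ → [ɣ] next to /ɣ/.

[giʃʃɔʒiɣɣa]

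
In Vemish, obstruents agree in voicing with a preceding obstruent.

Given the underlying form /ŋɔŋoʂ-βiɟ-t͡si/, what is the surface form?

[ŋɔŋoʂɸiɟd͡zi]

/β/ is a voiced bilabial fricative. The preceding trigger /ʂ/ is voiceless, so /β/ must become voiceless as well.
A voiceless bilabial fricative is [ɸ], so the surface segment is [ɸ].
The same rule applies at the second boundary: /t͡s/ → [d͡z] next to /ɟ/.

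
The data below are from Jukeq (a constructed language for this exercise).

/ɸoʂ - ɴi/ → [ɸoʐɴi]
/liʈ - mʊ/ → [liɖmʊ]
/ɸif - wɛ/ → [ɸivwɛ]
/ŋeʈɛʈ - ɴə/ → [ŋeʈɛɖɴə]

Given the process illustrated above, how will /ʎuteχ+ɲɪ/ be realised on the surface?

The data show regressive voicing assimilation: /ʂ/ → [ʐ] before /ɴ/; /ʈ/ → [ɖ] before /m/; /f/ → [v] before /w/; /ʈ/ → [ɖ] before /ɴ/. In each pair only voicing changes, matching the following consonant, while place and manner stay constant.
The rule targets /χ/ (voiceless uvular fricative), which sits before the trigger /ɲ/ (voiced).
A voiced uvular fricative is [ʁ], so the surface segment is [ʁ].

[ʎuteʁɲɪ]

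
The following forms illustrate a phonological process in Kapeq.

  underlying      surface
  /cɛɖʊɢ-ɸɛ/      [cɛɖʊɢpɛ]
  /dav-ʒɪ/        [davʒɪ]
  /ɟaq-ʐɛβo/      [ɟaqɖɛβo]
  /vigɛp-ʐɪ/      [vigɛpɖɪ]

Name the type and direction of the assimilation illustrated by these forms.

Underlying /ɸ/ is realised as [p] next to /ɢ/; /ɢ/ itself does not change.
The change fricative → stop matches the manner of the preceding /ɢ/, identifying this as manner assimilation.
Place and voice are unchanged, so the assimilation is partial, not total.
The same holds elsewhere in the data: /ʐ/ → [ɖ] after /q/ (fricative → stop, matching a stop); /ʐ/ → [ɖ] after /p/ (fricative → stop, matching a stop) — only manner changes, and always toward the preceding segment.
No alternation appears in [davʒɪ]: there the adjacent consonants already agree in manner (/ʒ/ and /v/ are both fricatives), so this form is consistent with the same rule.
Since the segment that changes follows the conditioning segment, the assimilation is progressive.

progressive manner assimilation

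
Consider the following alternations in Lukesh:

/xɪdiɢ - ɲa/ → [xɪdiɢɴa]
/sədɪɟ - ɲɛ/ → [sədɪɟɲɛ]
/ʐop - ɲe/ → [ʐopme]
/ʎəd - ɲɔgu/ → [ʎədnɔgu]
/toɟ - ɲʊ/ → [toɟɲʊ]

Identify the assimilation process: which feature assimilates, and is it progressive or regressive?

Underlying /ɲ/ is realised as [ɴ] next to /ɢ/; /ɢ/ itself does not change.
/ɲ/ is palatal while /ɢ/ is uvular; the output [ɴ] is uvular, matching the trigger — so the feature that spreads is place.
Manner and voice are unchanged, so the assimilation is partial, not total.
The same holds elsewhere in the data: /ɲ/ → [m] after /p/ (palatal → bilabial, matching bilabial); /ɲ/ → [n] after /d/ (palatal → alveolar, matching alveolar) — only place changes, and always toward the preceding segment.
No alternation appears in [sədɪɟɲɛ], [toɟɲʊ]: there the adjacent consonants already agree in place (/ɲ/ and /ɟ/ are both palatal; /ɲ/ and /ɟ/ are both palatal), so these forms are consistent with the same rule.
The trigger is the preceding segment, so the direction is progressive (perseverative).

progressive place assimilation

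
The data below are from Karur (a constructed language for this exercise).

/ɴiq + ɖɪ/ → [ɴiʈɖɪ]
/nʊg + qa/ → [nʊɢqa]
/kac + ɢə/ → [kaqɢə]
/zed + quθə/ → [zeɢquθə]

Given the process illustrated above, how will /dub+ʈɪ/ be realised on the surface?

[duɖʈɪ]

The data show regressive place assimilation: /q/ → [ʈ] before /ɖ/; /g/ → [ɢ] before /q/; /c/ → [q] before /ɢ/; /d/ → [ɢ] before /q/. In each pair only place changes, matching the following consonant, while manner and voice stay constant.
The rule targets /b/ (voiced bilabial stop), which sits before the trigger /ʈ/ (retroflex).
A voiced retroflex stop is [ɖ], so the surface segment is [ɖ].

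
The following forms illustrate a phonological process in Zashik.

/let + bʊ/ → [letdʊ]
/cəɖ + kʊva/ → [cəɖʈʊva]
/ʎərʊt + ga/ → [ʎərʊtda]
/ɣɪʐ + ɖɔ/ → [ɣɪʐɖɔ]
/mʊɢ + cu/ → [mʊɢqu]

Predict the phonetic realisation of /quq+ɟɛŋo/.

The data show progressive place assimilation: /b/ → [d] after /t/; /k/ → [ʈ] after /ɖ/; /g/ → [d] after /t/; /c/ → [q] after /ɢ/. In each pair only place changes, matching the preceding consonant, while manner and voice stay constant.
No alternation appears in [ɣɪʐɖɔ]: there the adjacent consonants already agree in place (/ɖ/ and /ʐ/ are both retroflex), so this form is consistent with the same rule.
The rule targets /ɟ/ (voiced palatal stop), which sits after the trigger /q/ (uvular).
Changing only its place to uvular gives [ɢ] — the voiced uvular stop.

[quqɢɛŋo]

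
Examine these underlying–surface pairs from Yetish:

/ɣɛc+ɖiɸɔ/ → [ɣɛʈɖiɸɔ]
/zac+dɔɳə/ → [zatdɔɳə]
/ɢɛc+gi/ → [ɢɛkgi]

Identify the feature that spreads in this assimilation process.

place

Comparing underlying and surface forms, /c/ → [ʈ] is the alternation; the neighbouring /ɖ/ is constant.
The change palatal → retroflex matches the place of the following /ɖ/, identifying this as place assimilation.
The same holds elsewhere in the data: /c/ → [t] before /d/ (palatal → alveolar, matching alveolar); /c/ → [k] before /g/ (palatal → velar, matching velar) — only place changes, and always toward the following segment.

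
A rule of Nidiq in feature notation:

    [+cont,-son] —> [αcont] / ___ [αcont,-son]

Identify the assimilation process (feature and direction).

The rule copies [cont] (continuancy) from the environment onto the target fricatives; since [±cont] encodes the stop/fricative manner contrast, the assimilating dimension is manner.
The conditioning segment sits to the right of the focus bar, meaning the trigger follows the segment that changes — regressive assimilation.

regressive manner assimilation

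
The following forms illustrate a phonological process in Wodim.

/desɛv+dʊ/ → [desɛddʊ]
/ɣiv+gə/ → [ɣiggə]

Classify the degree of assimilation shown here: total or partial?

The segment that alternates is /v/, which surfaces as [d] when adjacent to /d/.
The output [d] is identical to the trigger /d/ — every feature (place, manner, voicing) has been copied — so this is total assimilation.
The other form behaves the same way: /v/ → [g] before /g/ — in each case the output is a copy of the following consonant.

total assimilation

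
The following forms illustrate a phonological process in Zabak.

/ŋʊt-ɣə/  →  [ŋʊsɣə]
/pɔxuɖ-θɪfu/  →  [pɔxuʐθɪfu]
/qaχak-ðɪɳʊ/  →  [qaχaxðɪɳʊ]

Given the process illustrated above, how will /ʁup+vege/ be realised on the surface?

[ʁuɸvege]

The data show regressive manner assimilation: /t/ → [s] before /ɣ/; /ɖ/ → [ʐ] before /θ/; /k/ → [x] before /ð/. In each pair only manner changes, matching the following consonant, while place and voice stay constant.
/p/ is a voiceless bilabial stop. The following trigger /v/ is a fricative, so /p/ must become a fricative as well.
Changing only its manner to fricative gives [ɸ] — the voiceless bilabial fricative.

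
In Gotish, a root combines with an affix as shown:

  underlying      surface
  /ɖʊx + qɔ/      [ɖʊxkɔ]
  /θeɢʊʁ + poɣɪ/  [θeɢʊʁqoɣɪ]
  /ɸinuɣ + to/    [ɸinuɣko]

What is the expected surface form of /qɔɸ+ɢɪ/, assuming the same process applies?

[qɔɸbɪ]

The data show progressive place assimilation: /q/ → [k] after /x/; /p/ → [q] after /ʁ/; /t/ → [k] after /ɣ/. In each pair only place changes, matching the preceding consonant, while manner and voice stay constant.
/ɢ/ is a voiced uvular stop. The preceding trigger /ɸ/ is bilabial, so /ɢ/ must become bilabial as well.
A voiced bilabial stop is [b], so the surface segment is [b].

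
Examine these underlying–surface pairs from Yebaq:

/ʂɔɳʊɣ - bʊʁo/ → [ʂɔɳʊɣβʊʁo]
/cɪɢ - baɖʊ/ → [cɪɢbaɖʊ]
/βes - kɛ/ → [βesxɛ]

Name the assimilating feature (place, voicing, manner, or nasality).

Comparing underlying and surface forms, /b/ → [β] is the alternation; the neighbouring /ɣ/ is constant.
The change stop → fricative matches the manner of the preceding /ɣ/, identifying this as manner assimilation.
The same holds elsewhere in the data: /k/ → [x] after /s/ (stop → fricative, matching a fricative) — only manner changes, and always toward the preceding segment.
Nothing changes in [cɪɢbaɖʊ]: there the adjacent consonants already agree in manner (/b/ and /ɢ/ are both stops), so this form is consistent with the same rule.

manner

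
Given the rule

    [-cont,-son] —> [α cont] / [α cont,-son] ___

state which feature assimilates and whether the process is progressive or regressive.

The shared variable α links the value of [cont] on the target to that of the neighbouring obstruent. [cont] distinguishes stops from fricatives — a manner-of-articulation feature — so this is manner assimilation.
The conditioning segment sits to the left of the focus bar, meaning the trigger precedes the segment that changes — progressive assimilation.

progressive manner assimilation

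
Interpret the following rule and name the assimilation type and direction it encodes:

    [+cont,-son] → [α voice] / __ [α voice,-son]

The shared variable α links the value of [voice] on the target to the same value on the neighbouring segment, so voicing is the feature that assimilates.
Since the environment is written after the underscore, the trigger follows the target; the direction is regressive.

regressive voicing assimilation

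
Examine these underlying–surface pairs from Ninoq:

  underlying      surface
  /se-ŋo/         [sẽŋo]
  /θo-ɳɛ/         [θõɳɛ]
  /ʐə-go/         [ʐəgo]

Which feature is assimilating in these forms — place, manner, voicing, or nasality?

nasality

The vowel /e/ surfaces as nasalised [ẽ] next to the following nasal /ŋ/ — it has acquired the [+nasal] feature of its neighbour.
The other form shows the same pattern: /o/ → [õ] before /ɳ/ — each time a vowel is nasalised next to a following nasal.
No change occurs in [ʐəgo] because the vowel at the boundary is adjacent to an oral consonant, not a nasal (/ə/ next to /g/).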